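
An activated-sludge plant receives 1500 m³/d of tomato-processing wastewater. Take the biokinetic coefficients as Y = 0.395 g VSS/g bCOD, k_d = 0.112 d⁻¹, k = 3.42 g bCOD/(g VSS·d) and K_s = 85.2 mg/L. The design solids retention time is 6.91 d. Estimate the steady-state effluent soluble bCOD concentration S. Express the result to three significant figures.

From the Monod/SRT balance for a CMAS, S = K_s·(1+k_d θ_c)/[θ_c·(Y k − k_d) − 1] = 85.2 × (1 + 0.112 × 6.91) / [6.91 × (0.395 × 3.42 − 0.112) − 1] = 151.1 / 7.561 = 19.99 mg/L.

S ≈ 20.0 mg/L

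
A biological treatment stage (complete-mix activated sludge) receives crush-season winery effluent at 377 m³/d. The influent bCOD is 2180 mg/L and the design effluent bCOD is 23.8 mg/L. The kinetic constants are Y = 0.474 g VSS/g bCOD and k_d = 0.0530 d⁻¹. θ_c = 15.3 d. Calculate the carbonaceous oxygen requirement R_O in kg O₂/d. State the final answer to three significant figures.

Observed yield with endogenous decay: Y_obs = Y / (1 + k_d·θ_c) = 0.474 / (1 + 0.0530 × 15.3) = 0.474 / 1.811 = 0.2617 g VSS/g bCOD.
ΔS = 2180 − 23.8 = 2156 mg/L, so the substrate removal rate is 377 × 2156/1000 = 812.9 kg bCOD/d.
Net sludge production P_X = 0.2617 × 812.9 = 212.8 kg VSS/d.
Carbonaceous O₂ demand = substrate oxidised − cell-mass equivalent = 812.9 − 1.42 × 212.8 = 510.8 kg O₂/d.

R_O ≈ 511 kg O₂/d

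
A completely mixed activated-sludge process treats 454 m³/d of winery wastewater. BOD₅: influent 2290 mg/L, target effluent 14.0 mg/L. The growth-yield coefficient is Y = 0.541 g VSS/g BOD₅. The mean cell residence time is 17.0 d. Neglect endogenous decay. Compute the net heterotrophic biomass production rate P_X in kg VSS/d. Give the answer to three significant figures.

With endogenous decay neglected, the observed yield equals the true yield: Y_obs = Y = 0.541 g VSS/g BOD₅.
ΔS = 2290 − 14.0 = 2276 mg/L, so the substrate removal rate is 454 × 2276/1000 = 1033 kg BOD₅/d.
Biomass produced: P_X = Y_obs·Q·ΔS = 0.5410 × 1033 ≈ 559.0 kg VSS/d.

P_X ≈ 559 kg VSS/d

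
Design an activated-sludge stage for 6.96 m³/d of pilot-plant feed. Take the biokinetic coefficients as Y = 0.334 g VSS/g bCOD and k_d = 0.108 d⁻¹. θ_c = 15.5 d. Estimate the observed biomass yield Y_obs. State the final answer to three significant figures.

Y_obs ≈ 0.125 g VSS/g bCOD

The observed yield is Y_obs = Y/(1 + k_d·θ_c) = 0.334 / (1 + 0.108 × 15.5) = 0.334 / 2.674 = 0.1249 g VSS per g bCOD removed.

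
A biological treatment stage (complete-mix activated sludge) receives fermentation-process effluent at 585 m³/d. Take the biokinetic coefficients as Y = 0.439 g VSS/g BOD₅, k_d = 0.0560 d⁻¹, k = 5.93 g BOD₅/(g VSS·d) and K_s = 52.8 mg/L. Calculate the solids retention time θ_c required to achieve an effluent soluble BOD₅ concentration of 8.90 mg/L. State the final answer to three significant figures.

θ_c ≈ 3.13 d

From 1/θ_c = Y·k·S/(K_s + S) − k_d: Y·k·S/(K_s+S) = 0.439 × 5.93 × 8.90 / (52.8 + 8.90) = 0.3755 d⁻¹.
1/θ_c = 0.3755 − 0.0560 = 0.3195 d⁻¹, so θ_c = 3.130 d.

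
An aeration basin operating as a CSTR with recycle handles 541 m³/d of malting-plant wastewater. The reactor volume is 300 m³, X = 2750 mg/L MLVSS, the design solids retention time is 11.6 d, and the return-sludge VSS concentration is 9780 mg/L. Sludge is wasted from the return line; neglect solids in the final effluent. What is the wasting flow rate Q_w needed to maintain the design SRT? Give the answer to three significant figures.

θ_c = V·X/(Q_w·X_r) when wasting from the recycle, so Q_w = V·X/(θ_c·X_r) = 300.0 × 2750 / (11.6 × 9780) = 7.272 m³/d.

Q_w ≈ 7.27 m³/d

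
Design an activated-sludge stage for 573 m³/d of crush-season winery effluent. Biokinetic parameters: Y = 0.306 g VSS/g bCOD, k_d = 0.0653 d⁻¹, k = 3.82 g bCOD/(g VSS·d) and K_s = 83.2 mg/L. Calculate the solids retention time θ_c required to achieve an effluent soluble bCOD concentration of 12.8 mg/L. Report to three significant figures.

Specific growth rate at S = 12.8 mg/L: μ = YkS/(K_s+S) = 0.306·3.82·12.8/(83.2+12.8) = 0.1559 d⁻¹.
Then 1/θ_c = μ − k_d = 0.1559 − 0.0653 = 0.09056 d⁻¹, giving θ_c = 11.04 d.

θ_c ≈ 11.0 d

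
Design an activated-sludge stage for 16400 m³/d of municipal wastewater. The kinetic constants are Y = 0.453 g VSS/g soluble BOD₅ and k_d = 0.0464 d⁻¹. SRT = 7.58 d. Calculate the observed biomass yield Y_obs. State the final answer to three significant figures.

Y_obs ≈ 0.335 g VSS/g soluble BOD₅

Correct the yield for decay: Y_obs = Y/(1 + k_d θ_c) = 0.453 / (1 + 0.0464 × 7.58) = 0.453 / 1.352 = 0.3351.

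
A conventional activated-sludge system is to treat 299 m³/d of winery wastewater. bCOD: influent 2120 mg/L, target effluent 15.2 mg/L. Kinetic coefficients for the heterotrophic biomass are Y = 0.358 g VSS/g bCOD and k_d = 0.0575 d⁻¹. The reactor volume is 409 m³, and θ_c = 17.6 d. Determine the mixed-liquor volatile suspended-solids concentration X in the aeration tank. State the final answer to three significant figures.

Solving the biomass balance for X: X = Y Q (S₀−S) θ_c / [V (1+k_d θ_c)] = 0.358 × 299 × (2120 − 15.2) × 17.6 / [409 × (1 + 0.0575 × 17.6)] = 4819 mg/L.

X ≈ 4820 mg/L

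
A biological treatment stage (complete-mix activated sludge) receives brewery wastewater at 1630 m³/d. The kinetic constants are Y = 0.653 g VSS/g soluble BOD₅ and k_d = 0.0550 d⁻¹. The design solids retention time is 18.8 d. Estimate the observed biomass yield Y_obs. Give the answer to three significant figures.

Y_obs = Y / (1 + k_d θ_c) = 0.653 / (1 + 0.0550 × 18.8) = 0.653 / 2.034 = 0.3210.

Y_obs ≈ 0.321 g VSS/g soluble BOD₅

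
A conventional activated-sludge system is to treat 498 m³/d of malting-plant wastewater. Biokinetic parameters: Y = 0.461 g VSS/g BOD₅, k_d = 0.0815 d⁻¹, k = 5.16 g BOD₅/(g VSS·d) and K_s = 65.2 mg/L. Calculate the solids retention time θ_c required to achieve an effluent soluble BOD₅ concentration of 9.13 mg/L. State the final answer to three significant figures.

θ_c ≈ 4.75 d

From 1/θ_c = Y·k·S/(K_s + S) − k_d: Y·k·S/(K_s+S) = 0.461 × 5.16 × 9.13 / (65.2 + 9.13) = 0.2922 d⁻¹.
1/θ_c = 0.2922 − 0.0815 = 0.2107 d⁻¹, so θ_c = 4.746 d.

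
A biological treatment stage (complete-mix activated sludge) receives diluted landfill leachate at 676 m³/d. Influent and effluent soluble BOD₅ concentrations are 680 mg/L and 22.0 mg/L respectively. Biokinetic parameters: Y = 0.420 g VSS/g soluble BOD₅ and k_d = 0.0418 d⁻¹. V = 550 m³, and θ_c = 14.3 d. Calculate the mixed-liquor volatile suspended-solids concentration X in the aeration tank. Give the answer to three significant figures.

X ≈ 3040 mg/L

X = Y·Q·ΔS·θ_c / [V·(1 + k_d θ_c)] = 0.420 × 676 × (680 − 22.0) × 14.3 / [550 × (1 + 0.0418 × 14.3)] = 3040 mg/L.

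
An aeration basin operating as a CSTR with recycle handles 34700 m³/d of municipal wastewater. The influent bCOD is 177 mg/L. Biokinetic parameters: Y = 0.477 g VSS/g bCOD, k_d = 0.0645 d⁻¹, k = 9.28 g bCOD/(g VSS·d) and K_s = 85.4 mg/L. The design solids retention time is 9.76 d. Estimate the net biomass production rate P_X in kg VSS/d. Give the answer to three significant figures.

Effluent substrate depends only on kinetics and SRT: S = K_s(1 + k_d θ_c) / [θ_c(Yk − k_d) − 1] = 85.4 × (1 + 0.0645 × 9.76) / [9.76 × (0.477 × 9.28 − 0.0645) − 1] = 139.2 / 41.57 = 3.347 mg/L.
The observed yield is Y_obs = Y/(1 + k_d·θ_c) = 0.477 / (1 + 0.0645 × 9.76) = 0.477 / 1.630 = 0.2927 g VSS per g bCOD removed.
Mass of bCOD removed per day: Q(S₀ − S) = 34700 × 173.7 g/m³ = 6026 kg/d.
Biomass produced: P_X = Y_obs·Q·ΔS = 0.2927 × 6026 ≈ 1764 kg VSS/d.

P_X ≈ 1760 kg VSS/d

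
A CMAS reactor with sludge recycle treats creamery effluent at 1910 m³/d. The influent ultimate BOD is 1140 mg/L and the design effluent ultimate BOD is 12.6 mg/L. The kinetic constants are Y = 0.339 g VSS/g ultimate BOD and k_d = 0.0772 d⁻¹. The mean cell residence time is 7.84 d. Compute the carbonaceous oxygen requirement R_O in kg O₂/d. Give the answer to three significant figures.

R_O ≈ 1510 kg O₂/d

Observed yield with endogenous decay: Y_obs = Y / (1 + k_d·θ_c) = 0.339 / (1 + 0.0772 × 7.84) = 0.339 / 1.605 = 0.2112 g VSS/g ultimate BOD.
Substrate removed = Q·(S₀ − S) = 1910 m³/d × (1140 − 12.6) g/m³ = 2.15×10^6 g/d = 2153 kg/d.
P_X = Y_obs·Q·(S₀ − S) = 0.2112 × 2153 = 454.7 kg VSS/d.
R_O = Q·ΔS − 1.42 P_X = 2153 − 645.7 = 1508 kg O₂/d.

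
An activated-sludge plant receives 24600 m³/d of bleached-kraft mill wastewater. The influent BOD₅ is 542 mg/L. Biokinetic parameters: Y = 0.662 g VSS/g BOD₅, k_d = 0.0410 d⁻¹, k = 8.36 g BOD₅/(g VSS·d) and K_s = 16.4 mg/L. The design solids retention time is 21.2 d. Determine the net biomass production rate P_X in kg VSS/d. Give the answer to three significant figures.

Effluent substrate depends only on kinetics and SRT: S = K_s(1 + k_d θ_c) / [θ_c(Yk − k_d) − 1] = 16.4 × (1 + 0.0410 × 21.2) / [21.2 × (0.662 × 8.36 − 0.0410) − 1] = 30.65 / 115.5 = 0.2655 mg/L.
Correct the yield for decay: Y_obs = Y/(1 + k_d θ_c) = 0.662 / (1 + 0.0410 × 21.2) = 0.662 / 1.869 = 0.3542.
Q·(S₀ − S) = 24600 × (542 − 0.266) × 10⁻³ = 13327 kg/d removed.
So the net sludge growth is P_X = 0.3542 × 13327 = 4720 kg VSS/d.

P_X ≈ 4720 kg VSS/d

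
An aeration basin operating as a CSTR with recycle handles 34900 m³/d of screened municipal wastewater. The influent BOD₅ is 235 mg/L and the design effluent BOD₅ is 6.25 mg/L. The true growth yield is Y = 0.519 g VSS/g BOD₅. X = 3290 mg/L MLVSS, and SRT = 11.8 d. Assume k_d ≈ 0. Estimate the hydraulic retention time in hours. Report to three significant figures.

τ ≈ 10.2 h

With k_d = 0 the design equation reduces to V = Y Q (S₀−S) θ_c / X = 0.519 × 34900 × (235 − 6.25) × 11.8 / 3290 = 14861 m³.
HRT = V/Q = 14861 m³ / 34900 m³·d⁻¹ = 0.4258 d × 24 = 10.22 h.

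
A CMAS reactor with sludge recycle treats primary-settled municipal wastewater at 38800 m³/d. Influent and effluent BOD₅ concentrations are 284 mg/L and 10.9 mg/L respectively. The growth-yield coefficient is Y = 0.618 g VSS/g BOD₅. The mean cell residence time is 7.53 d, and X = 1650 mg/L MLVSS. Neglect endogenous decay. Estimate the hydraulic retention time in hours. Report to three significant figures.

V·X = Y·Q·ΔS·θ_c gives V = 0.618 × 38800 × (284 − 10.9) × 7.53 / 1650 = 29885 m³.
HRT = V/Q = 29885 m³ / 38800 m³·d⁻¹ = 0.7702 d × 24 = 18.49 h.

τ ≈ 18.5 h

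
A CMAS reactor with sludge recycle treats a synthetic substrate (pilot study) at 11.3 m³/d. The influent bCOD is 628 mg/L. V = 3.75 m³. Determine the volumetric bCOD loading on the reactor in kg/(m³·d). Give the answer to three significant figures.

L_v ≈ 1.89 kg bCOD/(m³·d)

Applied bCOD load per unit volume = Q·S₀/V = (11.3 × 628/1000)/3.750 = 1.892 kg bCOD·m⁻³·d⁻¹.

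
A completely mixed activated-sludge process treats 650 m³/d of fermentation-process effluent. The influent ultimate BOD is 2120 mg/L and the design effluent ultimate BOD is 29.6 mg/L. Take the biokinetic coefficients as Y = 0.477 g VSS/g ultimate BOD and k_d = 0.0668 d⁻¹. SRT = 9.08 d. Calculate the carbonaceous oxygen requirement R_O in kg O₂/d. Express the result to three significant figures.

R_O ≈ 786 kg O₂/d

Correct the yield for decay: Y_obs = Y/(1 + k_d θ_c) = 0.477 / (1 + 0.0668 × 9.08) = 0.477 / 1.607 = 0.2969.
Mass of ultimate BOD removed per day: Q(S₀ − S) = 650 × 2090 g/m³ = 1359 kg/d.
Net sludge production P_X = 0.2969 × 1359 = 403.4 kg VSS/d.
R_O = Q·(S₀ − S) − 1.42·P_X = 1359 − 1.42 × 403.4 = 785.9 kg O₂/d.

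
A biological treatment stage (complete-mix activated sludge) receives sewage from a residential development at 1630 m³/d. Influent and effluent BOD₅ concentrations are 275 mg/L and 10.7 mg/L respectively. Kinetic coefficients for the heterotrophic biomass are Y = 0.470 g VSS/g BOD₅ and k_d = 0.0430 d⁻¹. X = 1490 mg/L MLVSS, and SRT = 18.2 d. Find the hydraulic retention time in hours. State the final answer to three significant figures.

Steady-state biomass mass balance: V·X·(1 + k_d·θ_c) = Y·Q·(S₀ − S)·θ_c, so V = 0.470 × 1630 × (275 − 10.7) × 18.2 / [1490 × (1 + 0.0430 × 18.2)] = 3.69×10^6 / 2656 = 1387 m³.
HRT = V/Q = 1387 m³ / 1630 m³·d⁻¹ = 0.8512 d × 24 = 20.43 h.

τ ≈ 20.4 h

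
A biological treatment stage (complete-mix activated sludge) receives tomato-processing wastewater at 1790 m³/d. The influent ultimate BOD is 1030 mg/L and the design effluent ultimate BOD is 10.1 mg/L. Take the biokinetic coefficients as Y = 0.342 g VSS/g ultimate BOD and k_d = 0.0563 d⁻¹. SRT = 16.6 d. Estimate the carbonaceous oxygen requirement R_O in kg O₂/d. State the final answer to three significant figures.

The observed yield is Y_obs = Y/(1 + k_d·θ_c) = 0.342 / (1 + 0.0563 × 16.6) = 0.342 / 1.935 = 0.1768 g VSS per g ultimate BOD removed.
ΔS = 1030 − 10.1 = 1020 mg/L, so the substrate removal rate is 1790 × 1020/1000 = 1826 kg ultimate BOD/d.
Net sludge production P_X = 0.1768 × 1826 = 322.7 kg VSS/d.
R_O = Q·(S₀ − S) − 1.42·P_X = 1826 − 1.42 × 322.7 = 1367 kg O₂/d.

R_O ≈ 1370 kg O₂/d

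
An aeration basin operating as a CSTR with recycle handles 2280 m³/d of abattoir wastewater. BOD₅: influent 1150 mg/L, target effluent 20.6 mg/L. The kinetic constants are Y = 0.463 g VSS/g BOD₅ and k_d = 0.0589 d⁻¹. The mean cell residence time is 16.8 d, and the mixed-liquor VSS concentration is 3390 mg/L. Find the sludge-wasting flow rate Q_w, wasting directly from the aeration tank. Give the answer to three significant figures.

Rearranging the biomass balance for a CMAS with decay, V = Y·Q·ΔS·θ_c / [X·(1+k_d θ_c)] = 0.463 × 2280 × (1150 − 20.6) × 16.8 / [3390 × (1 + 0.0589 × 16.8)] = 2×10^7 / 6744 = 2970 m³.
For wasting at MLVSS concentration, Q_w = V/θ_c = 2970/16.8 = 176.8 m³/d.

Q_w ≈ 177 m³/d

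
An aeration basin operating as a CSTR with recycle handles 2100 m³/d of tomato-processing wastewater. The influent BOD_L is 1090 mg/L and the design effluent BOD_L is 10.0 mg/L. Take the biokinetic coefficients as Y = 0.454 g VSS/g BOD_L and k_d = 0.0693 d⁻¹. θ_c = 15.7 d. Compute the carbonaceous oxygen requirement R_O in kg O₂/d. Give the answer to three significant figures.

R_O ≈ 1570 kg O₂/d

Correct the yield for decay: Y_obs = Y/(1 + k_d θ_c) = 0.454 / (1 + 0.0693 × 15.7) = 0.454 / 2.088 = 0.2174.
Substrate removed = Q·(S₀ − S) = 2100 m³/d × (1090 − 10.0) g/m³ = 2.27×10^6 g/d = 2268 kg/d.
Biomass synthesised: P_X = Y_obs × 2268 = 493.1 kg VSS/d.
R_O = Q·(S₀ − S) − 1.42·P_X = 2268 − 1.42 × 493.1 = 1568 kg O₂/d.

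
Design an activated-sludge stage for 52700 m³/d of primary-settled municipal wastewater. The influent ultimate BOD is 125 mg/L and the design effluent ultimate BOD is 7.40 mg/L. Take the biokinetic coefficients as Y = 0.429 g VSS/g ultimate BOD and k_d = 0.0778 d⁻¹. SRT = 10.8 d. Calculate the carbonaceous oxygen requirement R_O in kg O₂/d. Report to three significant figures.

R_O ≈ 4150 kg O₂/d

Y_obs = Y / (1 + k_d θ_c) = 0.429 / (1 + 0.0778 × 10.8) = 0.429 / 1.840 = 0.2331.
Mass of ultimate BOD removed per day: Q(S₀ − S) = 52700 × 117.6 g/m³ = 6198 kg/d.
Net sludge production P_X = 0.2331 × 6198 = 1445 kg VSS/d.
Carbonaceous O₂ demand = substrate oxidised − cell-mass equivalent = 6198 − 1.42 × 1445 = 4146 kg O₂/d.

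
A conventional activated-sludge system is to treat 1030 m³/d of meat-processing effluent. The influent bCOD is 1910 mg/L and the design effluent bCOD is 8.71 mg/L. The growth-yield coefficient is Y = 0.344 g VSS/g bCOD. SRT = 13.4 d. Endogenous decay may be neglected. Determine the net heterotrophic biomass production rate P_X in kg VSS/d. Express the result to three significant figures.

No decay correction is needed, so Y_obs = Y = 0.344.
ΔS = 1910 − 8.71 = 1901 mg/L, so the substrate removal rate is 1030 × 1901/1000 = 1958 kg bCOD/d.
P_X = Y_obs · Q(S₀ − S) = 0.3440 × 1958 = 673.7 kg VSS/d.

P_X ≈ 674 kg VSS/d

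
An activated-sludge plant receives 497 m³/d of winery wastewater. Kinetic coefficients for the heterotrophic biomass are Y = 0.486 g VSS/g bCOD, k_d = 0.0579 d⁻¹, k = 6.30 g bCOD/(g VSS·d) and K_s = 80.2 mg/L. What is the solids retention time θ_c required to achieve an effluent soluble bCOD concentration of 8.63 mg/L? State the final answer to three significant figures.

Specific growth rate at S = 8.63 mg/L: μ = YkS/(K_s+S) = 0.486·6.30·8.63/(80.2+8.63) = 0.2975 d⁻¹.
θ_c = 1/(μ − k_d) = 1/(0.2975 − 0.0579) = 1/0.2396 = 4.174 d.

θ_c ≈ 4.17 d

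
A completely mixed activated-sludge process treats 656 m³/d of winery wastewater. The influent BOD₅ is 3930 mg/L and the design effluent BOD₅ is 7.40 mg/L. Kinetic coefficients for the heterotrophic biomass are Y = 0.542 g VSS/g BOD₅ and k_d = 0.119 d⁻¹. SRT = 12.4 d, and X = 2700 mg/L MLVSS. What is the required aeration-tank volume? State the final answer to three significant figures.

V ≈ 2590 m³

From the SRT design equation V = Y Q (S₀−S) θ_c / [X (1 + k_d θ_c)] = 0.542 × 656 × (3930 − 7.40) × 12.4 / [2700 × (1 + 0.119 × 12.4)] = 1.73×10^7 / 6684 = 2587 m³.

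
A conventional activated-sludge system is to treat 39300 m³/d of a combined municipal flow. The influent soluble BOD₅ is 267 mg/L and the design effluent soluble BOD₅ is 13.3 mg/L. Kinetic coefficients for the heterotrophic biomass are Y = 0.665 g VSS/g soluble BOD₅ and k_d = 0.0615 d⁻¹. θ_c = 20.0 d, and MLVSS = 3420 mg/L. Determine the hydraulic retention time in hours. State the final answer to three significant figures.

τ ≈ 10.6 h

From the SRT design equation V = Y Q (S₀−S) θ_c / [X (1 + k_d θ_c)] = 0.665 × 39300 × (267 − 13.3) × 20.0 / [3420 × (1 + 0.0615 × 20.0)] = 1.33×10^8 / 7627 = 17387 m³.
HRT = V/Q = 17387 m³ / 39300 m³·d⁻¹ = 0.4424 d × 24 = 10.62 h.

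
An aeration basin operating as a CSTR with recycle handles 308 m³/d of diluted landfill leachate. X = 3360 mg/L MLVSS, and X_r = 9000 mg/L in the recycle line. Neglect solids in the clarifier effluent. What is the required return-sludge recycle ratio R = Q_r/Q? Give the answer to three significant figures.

R ≈ 0.596

R = Q_r/Q = X/(X_r − X) = 3360 / (9000 − 3360) = 0.5957.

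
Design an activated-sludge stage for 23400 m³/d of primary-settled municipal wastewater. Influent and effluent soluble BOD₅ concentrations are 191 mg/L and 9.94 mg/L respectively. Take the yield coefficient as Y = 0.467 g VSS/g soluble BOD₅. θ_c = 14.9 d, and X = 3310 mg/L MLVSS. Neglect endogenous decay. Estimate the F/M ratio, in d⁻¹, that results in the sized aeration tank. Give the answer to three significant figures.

With k_d = 0 the design equation reduces to V = Y Q (S₀−S) θ_c / X = 0.467 × 23400 × (191 − 9.94) × 14.9 / 3310 = 8907 m³.
Food-to-microorganism ratio F/M = Q S₀ / (V X) = 23400 × 191 / (8907 × 3310) = 0.1516 d⁻¹.

F/M ≈ 0.152 d⁻¹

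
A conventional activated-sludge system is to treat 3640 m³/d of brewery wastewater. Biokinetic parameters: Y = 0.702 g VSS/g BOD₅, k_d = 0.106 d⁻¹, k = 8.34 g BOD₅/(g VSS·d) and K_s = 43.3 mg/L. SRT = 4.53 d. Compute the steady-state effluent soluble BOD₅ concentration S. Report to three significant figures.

S ≈ 2.56 mg/L

For a completely mixed reactor with recycle the Lawrence–McCarty relation gives S = K_s·(1 + k_d·θ_c) / [θ_c·(Y·k − k_d) − 1] = 43.3 × (1 + 0.106 × 4.53) / [4.53 × (0.702 × 8.34 − 0.106) − 1] = 64.09 / 25.04 = 2.559 mg/L.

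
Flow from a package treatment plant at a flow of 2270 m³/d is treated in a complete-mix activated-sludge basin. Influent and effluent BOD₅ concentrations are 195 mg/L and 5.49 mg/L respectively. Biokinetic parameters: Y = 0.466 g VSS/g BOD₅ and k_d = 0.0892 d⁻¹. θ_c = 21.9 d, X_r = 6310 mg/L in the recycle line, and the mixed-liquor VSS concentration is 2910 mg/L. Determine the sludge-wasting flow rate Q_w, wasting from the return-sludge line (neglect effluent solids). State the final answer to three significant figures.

From the SRT design equation V = Y Q (S₀−S) θ_c / [X (1 + k_d θ_c)] = 0.466 × 2270 × (195 − 5.49) × 21.9 / [2910 × (1 + 0.0892 × 21.9)] = 4.39×10^6 / 8595 = 510.8 m³.
Wasting from the return line (neglecting effluent solids): Q_w = V·X / (θ_c·X_r) = 510.8 × 2910 / (21.9 × 6310) = 10.76 m³/d.

Q_w ≈ 10.8 m³/d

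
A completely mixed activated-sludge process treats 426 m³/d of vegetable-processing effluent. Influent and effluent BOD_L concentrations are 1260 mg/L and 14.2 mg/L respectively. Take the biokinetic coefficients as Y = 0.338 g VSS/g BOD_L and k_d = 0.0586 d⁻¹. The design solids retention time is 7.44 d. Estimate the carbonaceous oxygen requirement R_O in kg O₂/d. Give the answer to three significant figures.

Correct the yield for decay: Y_obs = Y/(1 + k_d θ_c) = 0.338 / (1 + 0.0586 × 7.44) = 0.338 / 1.436 = 0.2354.
Substrate removed = Q·(S₀ − S) = 426 m³/d × (1260 − 14.2) g/m³ = 5.31×10^5 g/d = 530.7 kg/d.
Biomass synthesised: P_X = Y_obs × 530.7 = 124.9 kg VSS/d.
Carbonaceous O₂ demand = substrate oxidised − cell-mass equivalent = 530.7 − 1.42 × 124.9 = 353.3 kg O₂/d.

R_O ≈ 353 kg O₂/d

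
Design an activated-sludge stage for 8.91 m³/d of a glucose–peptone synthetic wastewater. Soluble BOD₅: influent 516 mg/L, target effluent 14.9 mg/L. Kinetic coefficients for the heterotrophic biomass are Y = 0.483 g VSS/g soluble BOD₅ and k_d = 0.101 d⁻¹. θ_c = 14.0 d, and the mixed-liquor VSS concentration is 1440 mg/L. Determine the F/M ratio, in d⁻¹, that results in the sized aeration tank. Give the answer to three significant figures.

F/M ≈ 0.368 d⁻¹

Rearranging the biomass balance for a CMAS with decay, V = Y·Q·ΔS·θ_c / [X·(1+k_d θ_c)] = 0.483 × 8.91 × (516 − 14.9) × 14.0 / [1440 × (1 + 0.101 × 14.0)] = 3.02×10^4 / 3476 = 8.685 m³.
F/M = applied load / biomass = Q·S₀/(V·X) = 8.91 × 516 / (8.685 × 1440) = 0.3676 d⁻¹.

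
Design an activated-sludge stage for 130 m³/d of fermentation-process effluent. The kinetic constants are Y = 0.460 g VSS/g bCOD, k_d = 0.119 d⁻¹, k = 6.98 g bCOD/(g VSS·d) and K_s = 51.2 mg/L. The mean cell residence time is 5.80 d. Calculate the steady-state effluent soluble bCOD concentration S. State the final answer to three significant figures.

Effluent substrate depends only on kinetics and SRT: S = K_s(1 + k_d θ_c) / [θ_c(Yk − k_d) − 1] = 51.2 × (1 + 0.119 × 5.80) / [5.80 × (0.460 × 6.98 − 0.119) − 1] = 86.54 / 16.93 = 5.111 mg/L.

S ≈ 5.11 mg/L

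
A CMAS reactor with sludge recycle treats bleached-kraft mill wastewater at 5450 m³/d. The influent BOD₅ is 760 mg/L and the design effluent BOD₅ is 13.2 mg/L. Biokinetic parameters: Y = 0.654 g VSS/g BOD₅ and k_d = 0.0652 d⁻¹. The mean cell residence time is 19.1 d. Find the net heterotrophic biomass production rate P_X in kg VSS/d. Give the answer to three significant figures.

Y_obs = Y / (1 + k_d θ_c) = 0.654 / (1 + 0.0652 × 19.1) = 0.654 / 2.245 = 0.2913.
Mass of BOD₅ removed per day: Q(S₀ − S) = 5450 × 746.8 g/m³ = 4070 kg/d.
Biomass produced: P_X = Y_obs·Q·ΔS = 0.2913 × 4070 ≈ 1185 kg VSS/d.

P_X ≈ 1190 kg VSS/d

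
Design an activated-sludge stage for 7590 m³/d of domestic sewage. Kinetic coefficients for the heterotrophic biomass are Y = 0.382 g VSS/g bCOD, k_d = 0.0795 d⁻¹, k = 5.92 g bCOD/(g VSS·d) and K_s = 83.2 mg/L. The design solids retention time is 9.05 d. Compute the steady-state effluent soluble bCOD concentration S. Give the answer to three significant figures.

S ≈ 7.63 mg/L

For a completely mixed reactor with recycle the Lawrence–McCarty relation gives S = K_s·(1 + k_d·θ_c) / [θ_c·(Y·k − k_d) − 1] = 83.2 × (1 + 0.0795 × 9.05) / [9.05 × (0.382 × 5.92 − 0.0795) − 1] = 143.1 / 18.75 = 7.631 mg/L.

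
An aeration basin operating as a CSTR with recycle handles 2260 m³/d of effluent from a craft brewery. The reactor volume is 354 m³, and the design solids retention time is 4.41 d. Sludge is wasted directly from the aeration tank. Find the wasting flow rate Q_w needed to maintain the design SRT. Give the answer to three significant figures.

For wasting at MLVSS concentration, Q_w = V/θ_c = 354.0/4.41 = 80.27 m³/d.

Q_w ≈ 80.3 m³/d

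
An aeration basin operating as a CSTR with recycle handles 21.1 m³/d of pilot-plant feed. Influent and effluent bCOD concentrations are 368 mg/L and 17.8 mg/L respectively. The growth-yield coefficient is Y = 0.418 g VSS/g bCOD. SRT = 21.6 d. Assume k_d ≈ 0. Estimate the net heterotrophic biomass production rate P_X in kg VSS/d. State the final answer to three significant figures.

P_X ≈ 3.09 kg VSS/d

Since k_d ≈ 0, Y_obs = Y = 0.418 g VSS/g bCOD.
ΔS = 368 − 17.8 = 350.2 mg/L, so the substrate removal rate is 21.1 × 350.2/1000 = 7.389 kg bCOD/d.
So the net sludge growth is P_X = 0.4180 × 7.389 = 3.089 kg VSS/d.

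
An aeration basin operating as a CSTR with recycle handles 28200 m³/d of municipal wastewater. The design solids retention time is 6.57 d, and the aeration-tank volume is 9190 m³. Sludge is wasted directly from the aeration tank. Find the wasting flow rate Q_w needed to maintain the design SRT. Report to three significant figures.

With mixed-liquor wasting, θ_c = V/Q_w, so Q_w = V/θ_c = 9190/6.57 = 1399 m³/d.

Q_w ≈ 1400 m³/d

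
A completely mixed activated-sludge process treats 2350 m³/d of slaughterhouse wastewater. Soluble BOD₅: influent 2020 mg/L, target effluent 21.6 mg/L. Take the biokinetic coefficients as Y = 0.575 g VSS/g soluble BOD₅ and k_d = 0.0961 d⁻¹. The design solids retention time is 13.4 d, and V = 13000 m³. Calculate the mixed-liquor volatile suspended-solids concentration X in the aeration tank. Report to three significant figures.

From V·X·(1 + k_d·θ_c) = Y·Q·(S₀ − S)·θ_c: X = 0.575 × 2350 × (2020 − 21.6) × 13.4 / [13000 × (1 + 0.0961 × 13.4)] = 1217 mg/L.

X ≈ 1220 mg/L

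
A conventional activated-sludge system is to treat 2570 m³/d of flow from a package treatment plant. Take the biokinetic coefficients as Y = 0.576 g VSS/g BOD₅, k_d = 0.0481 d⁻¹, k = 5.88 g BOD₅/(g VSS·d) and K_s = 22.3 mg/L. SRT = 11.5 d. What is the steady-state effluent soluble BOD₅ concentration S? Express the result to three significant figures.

S ≈ 0.926 mg/L

From the Monod/SRT balance for a CMAS, S = K_s·(1+k_d θ_c)/[θ_c·(Y k − k_d) − 1] = 22.3 × (1 + 0.0481 × 11.5) / [11.5 × (0.576 × 5.88 − 0.0481) − 1] = 34.64 / 37.40 = 0.9262 mg/L.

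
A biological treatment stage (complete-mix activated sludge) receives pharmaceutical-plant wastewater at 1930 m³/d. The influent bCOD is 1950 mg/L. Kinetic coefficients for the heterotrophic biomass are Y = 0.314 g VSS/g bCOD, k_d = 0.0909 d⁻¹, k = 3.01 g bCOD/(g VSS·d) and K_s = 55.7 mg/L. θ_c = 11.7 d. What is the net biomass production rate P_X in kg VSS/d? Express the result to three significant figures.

P_X ≈ 569 kg VSS/d

Effluent substrate depends only on kinetics and SRT: S = K_s(1 + k_d θ_c) / [θ_c(Yk − k_d) − 1] = 55.7 × (1 + 0.0909 × 11.7) / [11.7 × (0.314 × 3.01 − 0.0909) − 1] = 114.9 / 8.995 = 12.78 mg/L.
Y_obs = Y / (1 + k_d θ_c) = 0.314 / (1 + 0.0909 × 11.7) = 0.314 / 2.064 = 0.1522.
Substrate removed = Q·(S₀ − S) = 1930 m³/d × (1950 − 12.8) g/m³ = 3.74×10^6 g/d = 3739 kg/d.
P_X = Y_obs · Q(S₀ − S) = 0.1522 × 3739 = 568.9 kg VSS/d.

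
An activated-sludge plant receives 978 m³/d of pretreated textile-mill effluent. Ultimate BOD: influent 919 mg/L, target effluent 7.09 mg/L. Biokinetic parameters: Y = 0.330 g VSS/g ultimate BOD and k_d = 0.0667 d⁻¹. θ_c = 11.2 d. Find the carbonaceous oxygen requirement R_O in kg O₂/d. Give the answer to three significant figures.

R_O ≈ 653 kg O₂/d

Correct the yield for decay: Y_obs = Y/(1 + k_d θ_c) = 0.330 / (1 + 0.0667 × 11.2) = 0.330 / 1.747 = 0.1889.
Mass of ultimate BOD removed per day: Q(S₀ − S) = 978 × 911.9 g/m³ = 891.8 kg/d.
P_X = Y_obs·Q·(S₀ − S) = 0.1889 × 891.8 = 168.5 kg VSS/d.
R_O = Q·(S₀ − S) − 1.42·P_X = 891.8 − 1.42 × 168.5 = 652.6 kg O₂/d.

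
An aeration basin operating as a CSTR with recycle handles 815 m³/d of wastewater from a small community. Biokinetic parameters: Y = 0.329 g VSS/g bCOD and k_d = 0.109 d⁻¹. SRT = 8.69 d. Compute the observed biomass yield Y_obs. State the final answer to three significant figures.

Y_obs = Y / (1 + k_d θ_c) = 0.329 / (1 + 0.109 × 8.69) = 0.329 / 1.947 = 0.1690.

Y_obs ≈ 0.169 g VSS/g bCOD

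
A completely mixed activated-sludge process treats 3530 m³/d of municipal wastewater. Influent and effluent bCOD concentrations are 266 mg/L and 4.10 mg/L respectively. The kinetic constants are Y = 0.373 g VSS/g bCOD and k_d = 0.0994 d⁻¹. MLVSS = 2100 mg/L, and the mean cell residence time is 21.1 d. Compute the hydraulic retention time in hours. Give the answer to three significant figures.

τ ≈ 7.61 h

Rearranging the biomass balance for a CMAS with decay, V = Y·Q·ΔS·θ_c / [X·(1+k_d θ_c)] = 0.373 × 3530 × (266 − 4.10) × 21.1 / [2100 × (1 + 0.0994 × 21.1)] = 7.28×10^6 / 6504 = 1119 m³.
Hydraulic retention time τ = V/Q = 1119 / 3530 = 0.3169 d = 7.606 h.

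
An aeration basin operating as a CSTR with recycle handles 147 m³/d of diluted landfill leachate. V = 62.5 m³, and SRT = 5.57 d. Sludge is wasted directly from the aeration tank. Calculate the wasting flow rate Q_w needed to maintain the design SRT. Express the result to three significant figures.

Q_w ≈ 11.2 m³/d

Wasting from the aeration tank: Q_w = V / θ_c = 62.50 / 5.57 = 11.22 m³/d.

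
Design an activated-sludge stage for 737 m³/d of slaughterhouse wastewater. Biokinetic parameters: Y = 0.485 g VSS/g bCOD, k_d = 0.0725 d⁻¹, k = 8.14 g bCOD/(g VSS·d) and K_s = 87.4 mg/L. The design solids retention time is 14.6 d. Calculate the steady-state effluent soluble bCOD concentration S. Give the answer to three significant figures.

S ≈ 3.24 mg/L

From the Monod/SRT balance for a CMAS, S = K_s·(1+k_d θ_c)/[θ_c·(Y k − k_d) − 1] = 87.4 × (1 + 0.0725 × 14.6) / [14.6 × (0.485 × 8.14 − 0.0725) − 1] = 179.9 / 55.58 = 3.237 mg/L.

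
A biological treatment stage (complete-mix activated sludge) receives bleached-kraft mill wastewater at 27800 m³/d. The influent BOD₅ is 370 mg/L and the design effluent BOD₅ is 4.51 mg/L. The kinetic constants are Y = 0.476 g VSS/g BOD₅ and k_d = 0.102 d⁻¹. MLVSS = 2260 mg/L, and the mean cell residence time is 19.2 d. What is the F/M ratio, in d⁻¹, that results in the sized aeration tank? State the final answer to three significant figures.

From the SRT design equation V = Y Q (S₀−S) θ_c / [X (1 + k_d θ_c)] = 0.476 × 27800 × (370 − 4.51) × 19.2 / [2260 × (1 + 0.102 × 19.2)] = 9.29×10^7 / 6686 = 13889 m³.
Food-to-microorganism ratio F/M = Q S₀ / (V X) = 27800 × 370 / (13889 × 2260) = 0.3277 d⁻¹.

F/M ≈ 0.328 d⁻¹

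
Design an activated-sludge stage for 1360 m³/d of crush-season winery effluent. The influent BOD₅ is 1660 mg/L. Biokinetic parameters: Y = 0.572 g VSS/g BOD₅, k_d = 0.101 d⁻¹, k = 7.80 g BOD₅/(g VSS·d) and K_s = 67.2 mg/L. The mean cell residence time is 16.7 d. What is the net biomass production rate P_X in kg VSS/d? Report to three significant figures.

P_X ≈ 480 kg VSS/d

From the Monod/SRT balance for a CMAS, S = K_s·(1+k_d θ_c)/[θ_c·(Y k − k_d) − 1] = 67.2 × (1 + 0.101 × 16.7) / [16.7 × (0.572 × 7.80 − 0.101) − 1] = 180.5 / 71.82 = 2.514 mg/L.
The observed yield is Y_obs = Y/(1 + k_d·θ_c) = 0.572 / (1 + 0.101 × 16.7) = 0.572 / 2.687 = 0.2129 g VSS per g BOD₅ removed.
ΔS = 1660 − 2.51 = 1657 mg/L, so the substrate removal rate is 1360 × 1657/1000 = 2254 kg BOD₅/d.
So the net sludge growth is P_X = 0.2129 × 2254 = 479.9 kg VSS/d.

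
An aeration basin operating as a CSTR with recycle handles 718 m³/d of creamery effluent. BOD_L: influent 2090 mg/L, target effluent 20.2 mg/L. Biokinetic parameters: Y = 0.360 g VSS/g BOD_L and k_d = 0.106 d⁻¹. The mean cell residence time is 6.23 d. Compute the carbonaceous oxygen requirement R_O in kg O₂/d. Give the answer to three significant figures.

The observed yield is Y_obs = Y/(1 + k_d·θ_c) = 0.360 / (1 + 0.106 × 6.23) = 0.360 / 1.660 = 0.2168 g VSS per g BOD_L removed.
ΔS = 2090 − 20.2 = 2070 mg/L, so the substrate removal rate is 718 × 2070/1000 = 1486 kg BOD_L/d.
P_X = Y_obs·Q·(S₀ − S) = 0.2168 × 1486 = 322.2 kg VSS/d.
R_O = Q·(S₀ − S) − 1.42·P_X = 1486 − 1.42 × 322.2 = 1029 kg O₂/d.

R_O ≈ 1030 kg O₂/d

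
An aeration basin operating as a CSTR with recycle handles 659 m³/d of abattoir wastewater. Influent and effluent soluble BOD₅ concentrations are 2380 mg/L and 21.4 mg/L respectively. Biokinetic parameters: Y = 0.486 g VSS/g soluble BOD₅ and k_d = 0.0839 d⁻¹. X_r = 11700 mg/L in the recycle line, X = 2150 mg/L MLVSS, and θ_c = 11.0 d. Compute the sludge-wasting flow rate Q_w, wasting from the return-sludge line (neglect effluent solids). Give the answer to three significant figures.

Q_w ≈ 33.6 m³/d

Rearranging the biomass balance for a CMAS with decay, V = Y·Q·ΔS·θ_c / [X·(1+k_d θ_c)] = 0.486 × 659 × (2380 − 21.4) × 11.0 / [2150 × (1 + 0.0839 × 11.0)] = 8.31×10^6 / 4134 = 2010 m³.
θ_c = V·X/(Q_w·X_r) when wasting from the recycle, so Q_w = V·X/(θ_c·X_r) = 2010 × 2150 / (11.0 × 11700) = 33.58 m³/d.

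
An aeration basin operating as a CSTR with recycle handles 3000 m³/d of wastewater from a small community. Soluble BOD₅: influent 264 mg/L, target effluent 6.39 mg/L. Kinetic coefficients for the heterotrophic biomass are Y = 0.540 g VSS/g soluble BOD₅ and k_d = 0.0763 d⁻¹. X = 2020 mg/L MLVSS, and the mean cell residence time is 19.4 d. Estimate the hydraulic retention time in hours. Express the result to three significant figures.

τ ≈ 12.9 h

Rearranging the biomass balance for a CMAS with decay, V = Y·Q·ΔS·θ_c / [X·(1+k_d θ_c)] = 0.540 × 3000 × (264 − 6.39) × 19.4 / [2020 × (1 + 0.0763 × 19.4)] = 8.1×10^6 / 5010 = 1616 m³.
Hydraulic retention time τ = V/Q = 1616 / 3000 = 0.5387 d = 12.93 h.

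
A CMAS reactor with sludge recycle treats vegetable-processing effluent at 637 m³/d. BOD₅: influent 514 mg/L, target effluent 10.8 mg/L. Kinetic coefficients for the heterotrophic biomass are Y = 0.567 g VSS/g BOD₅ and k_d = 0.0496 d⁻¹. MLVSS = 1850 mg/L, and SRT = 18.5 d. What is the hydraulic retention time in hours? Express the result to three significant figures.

Rearranging the biomass balance for a CMAS with decay, V = Y·Q·ΔS·θ_c / [X·(1+k_d θ_c)] = 0.567 × 637 × (514 − 10.8) × 18.5 / [1850 × (1 + 0.0496 × 18.5)] = 3.36×10^6 / 3548 = 947.8 m³.
HRT = V/Q = 947.8 m³ / 637 m³·d⁻¹ = 1.488 d × 24 = 35.71 h.

τ ≈ 35.7 h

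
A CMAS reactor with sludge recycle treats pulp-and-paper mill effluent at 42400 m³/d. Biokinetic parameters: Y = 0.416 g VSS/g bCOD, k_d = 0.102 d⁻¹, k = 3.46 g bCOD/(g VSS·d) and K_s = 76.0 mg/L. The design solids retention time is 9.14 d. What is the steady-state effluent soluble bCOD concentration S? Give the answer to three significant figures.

From the Monod/SRT balance for a CMAS, S = K_s·(1+k_d θ_c)/[θ_c·(Y k − k_d) − 1] = 76.0 × (1 + 0.102 × 9.14) / [9.14 × (0.416 × 3.46 − 0.102) − 1] = 146.9 / 11.22 = 13.08 mg/L.

S ≈ 13.1 mg/L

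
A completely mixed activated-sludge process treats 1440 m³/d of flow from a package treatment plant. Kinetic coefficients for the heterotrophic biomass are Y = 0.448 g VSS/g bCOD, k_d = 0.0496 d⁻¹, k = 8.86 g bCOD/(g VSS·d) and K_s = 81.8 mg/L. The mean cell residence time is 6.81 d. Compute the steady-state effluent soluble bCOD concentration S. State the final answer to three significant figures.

From the Monod/SRT balance for a CMAS, S = K_s·(1+k_d θ_c)/[θ_c·(Y k − k_d) − 1] = 81.8 × (1 + 0.0496 × 6.81) / [6.81 × (0.448 × 8.86 − 0.0496) − 1] = 109.4 / 25.69 = 4.259 mg/L.

S ≈ 4.26 mg/L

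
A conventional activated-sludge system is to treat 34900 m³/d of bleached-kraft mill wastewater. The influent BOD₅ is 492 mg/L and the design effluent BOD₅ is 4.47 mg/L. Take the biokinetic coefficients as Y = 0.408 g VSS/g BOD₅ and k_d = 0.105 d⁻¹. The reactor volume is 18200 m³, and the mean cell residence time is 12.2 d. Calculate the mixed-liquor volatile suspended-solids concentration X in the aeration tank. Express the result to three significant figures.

X ≈ 2040 mg/L

From V·X·(1 + k_d·θ_c) = Y·Q·(S₀ − S)·θ_c: X = 0.408 × 34900 × (492 − 4.47) × 12.2 / [18200 × (1 + 0.105 × 12.2)] = 2040 mg/L.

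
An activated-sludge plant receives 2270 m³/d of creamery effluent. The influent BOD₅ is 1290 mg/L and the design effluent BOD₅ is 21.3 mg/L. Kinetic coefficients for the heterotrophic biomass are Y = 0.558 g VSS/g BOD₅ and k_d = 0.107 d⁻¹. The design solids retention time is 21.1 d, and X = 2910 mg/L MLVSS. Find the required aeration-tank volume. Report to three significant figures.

Steady-state biomass mass balance: V·X·(1 + k_d·θ_c) = Y·Q·(S₀ − S)·θ_c, so V = 0.558 × 2270 × (1290 − 21.3) × 21.1 / [2910 × (1 + 0.107 × 21.1)] = 3.39×10^7 / 9480 = 3577 m³.

V ≈ 3580 m³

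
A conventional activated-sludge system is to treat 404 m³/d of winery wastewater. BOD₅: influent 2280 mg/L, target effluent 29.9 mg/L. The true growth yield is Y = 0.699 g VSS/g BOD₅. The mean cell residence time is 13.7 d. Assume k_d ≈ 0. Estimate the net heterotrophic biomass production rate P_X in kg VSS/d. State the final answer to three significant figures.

P_X ≈ 635 kg VSS/d

Since k_d ≈ 0, Y_obs = Y = 0.699 g VSS/g BOD₅.
Q·(S₀ − S) = 404 × (2280 − 29.9) × 10⁻³ = 909.0 kg/d removed.
P_X = Y_obs · Q(S₀ − S) = 0.6990 × 909.0 = 635.4 kg VSS/d.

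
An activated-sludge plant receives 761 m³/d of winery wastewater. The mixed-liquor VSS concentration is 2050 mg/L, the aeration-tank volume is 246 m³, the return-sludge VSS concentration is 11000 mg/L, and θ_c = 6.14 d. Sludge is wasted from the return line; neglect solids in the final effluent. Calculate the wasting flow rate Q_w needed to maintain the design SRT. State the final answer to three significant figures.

Q_w ≈ 7.47 m³/d

Wasting from the return line (neglecting effluent solids): Q_w = V·X / (θ_c·X_r) = 246.0 × 2050 / (6.14 × 11000) = 7.467 m³/d.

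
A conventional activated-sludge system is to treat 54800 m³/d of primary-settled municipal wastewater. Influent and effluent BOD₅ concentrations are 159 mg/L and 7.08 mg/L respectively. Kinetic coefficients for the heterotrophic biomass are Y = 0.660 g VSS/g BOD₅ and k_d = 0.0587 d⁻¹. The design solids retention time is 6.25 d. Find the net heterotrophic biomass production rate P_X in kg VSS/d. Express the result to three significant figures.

P_X ≈ 4020 kg VSS/d

Correct the yield for decay: Y_obs = Y/(1 + k_d θ_c) = 0.660 / (1 + 0.0587 × 6.25) = 0.660 / 1.367 = 0.4829.
ΔS = 159 − 7.08 = 151.9 mg/L, so the substrate removal rate is 54800 × 151.9/1000 = 8325 kg BOD₅/d.
Biomass produced: P_X = Y_obs·Q·ΔS = 0.4829 × 8325 ≈ 4020 kg VSS/d.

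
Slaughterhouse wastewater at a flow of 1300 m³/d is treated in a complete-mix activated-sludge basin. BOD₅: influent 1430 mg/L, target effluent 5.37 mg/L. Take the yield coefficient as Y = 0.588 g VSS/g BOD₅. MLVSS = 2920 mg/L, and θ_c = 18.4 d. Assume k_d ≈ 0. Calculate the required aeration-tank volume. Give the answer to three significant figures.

V·X = Y·Q·ΔS·θ_c gives V = 0.588 × 1300 × (1430 − 5.37) × 18.4 / 2920 = 6862 m³.

V ≈ 6860 m³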